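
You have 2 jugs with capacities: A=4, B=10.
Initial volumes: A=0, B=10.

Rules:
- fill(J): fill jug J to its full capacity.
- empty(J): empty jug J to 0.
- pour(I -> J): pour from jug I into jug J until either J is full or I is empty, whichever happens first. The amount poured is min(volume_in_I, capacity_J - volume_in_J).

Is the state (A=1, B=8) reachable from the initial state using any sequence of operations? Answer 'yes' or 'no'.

Answer: no

Derivation:
BFS explored all 14 reachable states.
Reachable set includes: (0,0), (0,2), (0,4), (0,6), (0,8), (0,10), (2,0), (2,10), (4,0), (4,2), (4,4), (4,6) ...
Target (A=1, B=8) not in reachable set → no.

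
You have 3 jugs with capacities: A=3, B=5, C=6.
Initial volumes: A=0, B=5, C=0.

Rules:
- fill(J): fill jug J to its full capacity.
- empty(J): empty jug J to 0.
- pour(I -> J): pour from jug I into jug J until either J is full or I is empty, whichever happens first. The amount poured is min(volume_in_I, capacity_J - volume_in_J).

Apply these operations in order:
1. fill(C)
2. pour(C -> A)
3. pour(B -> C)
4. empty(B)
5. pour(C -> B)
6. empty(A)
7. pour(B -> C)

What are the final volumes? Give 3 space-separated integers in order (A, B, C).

Answer: 0 0 6

Derivation:
Step 1: fill(C) -> (A=0 B=5 C=6)
Step 2: pour(C -> A) -> (A=3 B=5 C=3)
Step 3: pour(B -> C) -> (A=3 B=2 C=6)
Step 4: empty(B) -> (A=3 B=0 C=6)
Step 5: pour(C -> B) -> (A=3 B=5 C=1)
Step 6: empty(A) -> (A=0 B=5 C=1)
Step 7: pour(B -> C) -> (A=0 B=0 C=6)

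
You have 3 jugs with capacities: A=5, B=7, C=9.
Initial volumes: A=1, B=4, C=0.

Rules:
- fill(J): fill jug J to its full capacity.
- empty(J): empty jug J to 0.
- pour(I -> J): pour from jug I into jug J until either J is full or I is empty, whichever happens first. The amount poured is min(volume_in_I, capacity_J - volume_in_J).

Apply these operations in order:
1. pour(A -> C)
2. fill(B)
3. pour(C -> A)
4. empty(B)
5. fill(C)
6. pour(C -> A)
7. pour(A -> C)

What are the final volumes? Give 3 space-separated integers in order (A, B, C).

Answer: 1 0 9

Derivation:
Step 1: pour(A -> C) -> (A=0 B=4 C=1)
Step 2: fill(B) -> (A=0 B=7 C=1)
Step 3: pour(C -> A) -> (A=1 B=7 C=0)
Step 4: empty(B) -> (A=1 B=0 C=0)
Step 5: fill(C) -> (A=1 B=0 C=9)
Step 6: pour(C -> A) -> (A=5 B=0 C=5)
Step 7: pour(A -> C) -> (A=1 B=0 C=9)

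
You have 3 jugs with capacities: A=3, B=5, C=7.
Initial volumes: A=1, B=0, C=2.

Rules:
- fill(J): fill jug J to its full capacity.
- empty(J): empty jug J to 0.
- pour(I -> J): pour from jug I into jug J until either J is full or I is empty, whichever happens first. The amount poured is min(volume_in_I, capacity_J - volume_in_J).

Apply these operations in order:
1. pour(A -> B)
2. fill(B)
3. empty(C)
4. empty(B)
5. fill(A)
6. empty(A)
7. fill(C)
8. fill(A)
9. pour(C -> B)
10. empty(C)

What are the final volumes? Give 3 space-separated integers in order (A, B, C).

Step 1: pour(A -> B) -> (A=0 B=1 C=2)
Step 2: fill(B) -> (A=0 B=5 C=2)
Step 3: empty(C) -> (A=0 B=5 C=0)
Step 4: empty(B) -> (A=0 B=0 C=0)
Step 5: fill(A) -> (A=3 B=0 C=0)
Step 6: empty(A) -> (A=0 B=0 C=0)
Step 7: fill(C) -> (A=0 B=0 C=7)
Step 8: fill(A) -> (A=3 B=0 C=7)
Step 9: pour(C -> B) -> (A=3 B=5 C=2)
Step 10: empty(C) -> (A=3 B=5 C=0)

Answer: 3 5 0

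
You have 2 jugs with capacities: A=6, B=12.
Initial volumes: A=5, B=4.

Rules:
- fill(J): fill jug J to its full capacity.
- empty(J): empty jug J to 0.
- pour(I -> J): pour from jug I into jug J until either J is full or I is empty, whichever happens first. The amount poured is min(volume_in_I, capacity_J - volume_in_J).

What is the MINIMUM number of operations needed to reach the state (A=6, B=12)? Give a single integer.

Answer: 2

Derivation:
BFS from (A=5, B=4). One shortest path:
  1. fill(A) -> (A=6 B=4)
  2. fill(B) -> (A=6 B=12)
Reached target in 2 moves.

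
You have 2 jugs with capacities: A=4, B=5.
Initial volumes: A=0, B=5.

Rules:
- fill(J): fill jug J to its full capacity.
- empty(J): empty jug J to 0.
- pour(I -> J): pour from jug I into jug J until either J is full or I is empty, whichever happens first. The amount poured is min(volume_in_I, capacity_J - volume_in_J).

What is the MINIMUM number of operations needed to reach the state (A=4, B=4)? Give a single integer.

Answer: 4

Derivation:
BFS from (A=0, B=5). One shortest path:
  1. fill(A) -> (A=4 B=5)
  2. empty(B) -> (A=4 B=0)
  3. pour(A -> B) -> (A=0 B=4)
  4. fill(A) -> (A=4 B=4)
Reached target in 4 moves.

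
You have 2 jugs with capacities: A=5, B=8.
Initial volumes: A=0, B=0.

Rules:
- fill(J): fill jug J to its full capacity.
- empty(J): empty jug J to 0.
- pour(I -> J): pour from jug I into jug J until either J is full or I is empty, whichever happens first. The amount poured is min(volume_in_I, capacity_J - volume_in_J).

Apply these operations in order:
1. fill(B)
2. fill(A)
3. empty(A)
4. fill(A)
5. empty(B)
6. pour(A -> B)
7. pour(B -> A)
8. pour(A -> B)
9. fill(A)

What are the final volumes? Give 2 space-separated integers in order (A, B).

Step 1: fill(B) -> (A=0 B=8)
Step 2: fill(A) -> (A=5 B=8)
Step 3: empty(A) -> (A=0 B=8)
Step 4: fill(A) -> (A=5 B=8)
Step 5: empty(B) -> (A=5 B=0)
Step 6: pour(A -> B) -> (A=0 B=5)
Step 7: pour(B -> A) -> (A=5 B=0)
Step 8: pour(A -> B) -> (A=0 B=5)
Step 9: fill(A) -> (A=5 B=5)

Answer: 5 5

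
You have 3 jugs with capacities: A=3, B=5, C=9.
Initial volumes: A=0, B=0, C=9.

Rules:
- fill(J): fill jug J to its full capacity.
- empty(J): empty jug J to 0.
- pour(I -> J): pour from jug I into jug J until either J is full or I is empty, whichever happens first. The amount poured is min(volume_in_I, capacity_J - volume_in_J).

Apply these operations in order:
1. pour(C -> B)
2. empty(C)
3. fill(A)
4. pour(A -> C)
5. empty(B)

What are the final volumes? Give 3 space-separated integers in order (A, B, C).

Step 1: pour(C -> B) -> (A=0 B=5 C=4)
Step 2: empty(C) -> (A=0 B=5 C=0)
Step 3: fill(A) -> (A=3 B=5 C=0)
Step 4: pour(A -> C) -> (A=0 B=5 C=3)
Step 5: empty(B) -> (A=0 B=0 C=3)

Answer: 0 0 3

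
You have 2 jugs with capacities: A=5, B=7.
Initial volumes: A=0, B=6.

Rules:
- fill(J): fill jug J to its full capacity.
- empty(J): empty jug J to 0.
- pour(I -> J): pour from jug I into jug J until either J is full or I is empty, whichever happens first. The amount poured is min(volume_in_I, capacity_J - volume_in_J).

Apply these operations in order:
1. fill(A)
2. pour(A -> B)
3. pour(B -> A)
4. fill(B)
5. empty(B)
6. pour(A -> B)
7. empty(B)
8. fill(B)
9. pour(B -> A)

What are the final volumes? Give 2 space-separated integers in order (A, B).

Step 1: fill(A) -> (A=5 B=6)
Step 2: pour(A -> B) -> (A=4 B=7)
Step 3: pour(B -> A) -> (A=5 B=6)
Step 4: fill(B) -> (A=5 B=7)
Step 5: empty(B) -> (A=5 B=0)
Step 6: pour(A -> B) -> (A=0 B=5)
Step 7: empty(B) -> (A=0 B=0)
Step 8: fill(B) -> (A=0 B=7)
Step 9: pour(B -> A) -> (A=5 B=2)

Answer: 5 2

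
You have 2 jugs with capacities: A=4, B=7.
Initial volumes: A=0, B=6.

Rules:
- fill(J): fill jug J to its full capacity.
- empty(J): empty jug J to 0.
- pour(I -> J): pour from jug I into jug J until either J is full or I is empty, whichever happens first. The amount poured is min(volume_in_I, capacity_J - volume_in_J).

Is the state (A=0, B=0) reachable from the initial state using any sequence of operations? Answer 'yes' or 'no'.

Answer: yes

Derivation:
BFS from (A=0, B=6):
  1. empty(B) -> (A=0 B=0)
Target reached → yes.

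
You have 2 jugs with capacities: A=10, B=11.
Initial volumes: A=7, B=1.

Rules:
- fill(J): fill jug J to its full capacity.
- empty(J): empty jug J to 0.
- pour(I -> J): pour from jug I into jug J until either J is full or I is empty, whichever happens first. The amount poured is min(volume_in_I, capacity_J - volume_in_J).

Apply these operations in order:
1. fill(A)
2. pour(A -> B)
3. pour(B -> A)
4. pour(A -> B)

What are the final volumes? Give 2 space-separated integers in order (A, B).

Answer: 0 11

Derivation:
Step 1: fill(A) -> (A=10 B=1)
Step 2: pour(A -> B) -> (A=0 B=11)
Step 3: pour(B -> A) -> (A=10 B=1)
Step 4: pour(A -> B) -> (A=0 B=11)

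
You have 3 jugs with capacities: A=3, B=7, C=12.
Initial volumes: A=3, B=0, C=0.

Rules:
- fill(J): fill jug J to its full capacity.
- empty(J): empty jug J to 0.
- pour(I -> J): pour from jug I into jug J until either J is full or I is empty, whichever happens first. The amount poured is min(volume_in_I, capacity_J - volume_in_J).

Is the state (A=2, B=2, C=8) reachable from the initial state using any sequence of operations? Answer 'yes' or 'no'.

BFS explored all 284 reachable states.
Reachable set includes: (0,0,0), (0,0,1), (0,0,2), (0,0,3), (0,0,4), (0,0,5), (0,0,6), (0,0,7), (0,0,8), (0,0,9), (0,0,10), (0,0,11) ...
Target (A=2, B=2, C=8) not in reachable set → no.

Answer: no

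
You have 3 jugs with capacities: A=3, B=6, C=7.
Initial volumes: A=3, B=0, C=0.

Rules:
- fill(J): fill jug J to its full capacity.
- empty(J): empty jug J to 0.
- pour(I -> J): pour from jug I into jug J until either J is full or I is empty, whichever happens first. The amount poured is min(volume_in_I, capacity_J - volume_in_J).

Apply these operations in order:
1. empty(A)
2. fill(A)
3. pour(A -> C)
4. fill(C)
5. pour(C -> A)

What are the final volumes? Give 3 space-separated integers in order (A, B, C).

Answer: 3 0 4

Derivation:
Step 1: empty(A) -> (A=0 B=0 C=0)
Step 2: fill(A) -> (A=3 B=0 C=0)
Step 3: pour(A -> C) -> (A=0 B=0 C=3)
Step 4: fill(C) -> (A=0 B=0 C=7)
Step 5: pour(C -> A) -> (A=3 B=0 C=4)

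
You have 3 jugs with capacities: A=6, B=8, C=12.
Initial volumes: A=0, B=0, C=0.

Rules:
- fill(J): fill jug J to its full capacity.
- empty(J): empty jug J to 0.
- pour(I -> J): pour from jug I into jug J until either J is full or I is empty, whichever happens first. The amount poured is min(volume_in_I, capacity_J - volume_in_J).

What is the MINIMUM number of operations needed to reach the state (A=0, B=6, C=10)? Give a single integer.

Answer: 6

Derivation:
BFS from (A=0, B=0, C=0). One shortest path:
  1. fill(B) -> (A=0 B=8 C=0)
  2. pour(B -> A) -> (A=6 B=2 C=0)
  3. pour(B -> C) -> (A=6 B=0 C=2)
  4. fill(B) -> (A=6 B=8 C=2)
  5. pour(B -> C) -> (A=6 B=0 C=10)
  6. pour(A -> B) -> (A=0 B=6 C=10)
Reached target in 6 moves.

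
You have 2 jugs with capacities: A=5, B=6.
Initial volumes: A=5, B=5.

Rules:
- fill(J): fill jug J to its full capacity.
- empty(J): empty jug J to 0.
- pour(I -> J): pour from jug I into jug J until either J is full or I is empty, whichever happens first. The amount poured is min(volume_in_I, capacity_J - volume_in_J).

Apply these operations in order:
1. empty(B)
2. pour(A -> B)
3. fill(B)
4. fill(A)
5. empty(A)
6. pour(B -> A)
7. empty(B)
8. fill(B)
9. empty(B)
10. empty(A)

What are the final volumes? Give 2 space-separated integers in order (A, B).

Step 1: empty(B) -> (A=5 B=0)
Step 2: pour(A -> B) -> (A=0 B=5)
Step 3: fill(B) -> (A=0 B=6)
Step 4: fill(A) -> (A=5 B=6)
Step 5: empty(A) -> (A=0 B=6)
Step 6: pour(B -> A) -> (A=5 B=1)
Step 7: empty(B) -> (A=5 B=0)
Step 8: fill(B) -> (A=5 B=6)
Step 9: empty(B) -> (A=5 B=0)
Step 10: empty(A) -> (A=0 B=0)

Answer: 0 0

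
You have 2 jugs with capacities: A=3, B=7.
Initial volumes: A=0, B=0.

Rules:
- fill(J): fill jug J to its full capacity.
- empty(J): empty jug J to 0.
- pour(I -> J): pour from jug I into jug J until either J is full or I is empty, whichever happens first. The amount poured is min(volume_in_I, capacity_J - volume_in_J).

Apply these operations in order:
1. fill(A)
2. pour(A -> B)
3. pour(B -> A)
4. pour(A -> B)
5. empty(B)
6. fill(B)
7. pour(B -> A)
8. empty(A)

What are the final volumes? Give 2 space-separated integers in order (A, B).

Answer: 0 4

Derivation:
Step 1: fill(A) -> (A=3 B=0)
Step 2: pour(A -> B) -> (A=0 B=3)
Step 3: pour(B -> A) -> (A=3 B=0)
Step 4: pour(A -> B) -> (A=0 B=3)
Step 5: empty(B) -> (A=0 B=0)
Step 6: fill(B) -> (A=0 B=7)
Step 7: pour(B -> A) -> (A=3 B=4)
Step 8: empty(A) -> (A=0 B=4)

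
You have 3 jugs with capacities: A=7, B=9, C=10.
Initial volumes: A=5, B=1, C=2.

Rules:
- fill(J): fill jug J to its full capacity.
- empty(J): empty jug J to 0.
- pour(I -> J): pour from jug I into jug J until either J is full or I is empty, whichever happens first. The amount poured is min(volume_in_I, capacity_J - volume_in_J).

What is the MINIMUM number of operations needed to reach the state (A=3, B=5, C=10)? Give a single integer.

Answer: 4

Derivation:
BFS from (A=5, B=1, C=2). One shortest path:
  1. pour(B -> C) -> (A=5 B=0 C=3)
  2. pour(A -> B) -> (A=0 B=5 C=3)
  3. pour(C -> A) -> (A=3 B=5 C=0)
  4. fill(C) -> (A=3 B=5 C=10)
Reached target in 4 moves.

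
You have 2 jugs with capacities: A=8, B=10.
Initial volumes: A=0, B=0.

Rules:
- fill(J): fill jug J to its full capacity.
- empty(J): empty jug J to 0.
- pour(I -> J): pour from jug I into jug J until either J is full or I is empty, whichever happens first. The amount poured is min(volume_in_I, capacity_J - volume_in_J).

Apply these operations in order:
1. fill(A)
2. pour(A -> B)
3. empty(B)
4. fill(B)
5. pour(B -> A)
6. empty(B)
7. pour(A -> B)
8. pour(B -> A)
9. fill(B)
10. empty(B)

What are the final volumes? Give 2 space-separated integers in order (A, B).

Step 1: fill(A) -> (A=8 B=0)
Step 2: pour(A -> B) -> (A=0 B=8)
Step 3: empty(B) -> (A=0 B=0)
Step 4: fill(B) -> (A=0 B=10)
Step 5: pour(B -> A) -> (A=8 B=2)
Step 6: empty(B) -> (A=8 B=0)
Step 7: pour(A -> B) -> (A=0 B=8)
Step 8: pour(B -> A) -> (A=8 B=0)
Step 9: fill(B) -> (A=8 B=10)
Step 10: empty(B) -> (A=8 B=0)

Answer: 8 0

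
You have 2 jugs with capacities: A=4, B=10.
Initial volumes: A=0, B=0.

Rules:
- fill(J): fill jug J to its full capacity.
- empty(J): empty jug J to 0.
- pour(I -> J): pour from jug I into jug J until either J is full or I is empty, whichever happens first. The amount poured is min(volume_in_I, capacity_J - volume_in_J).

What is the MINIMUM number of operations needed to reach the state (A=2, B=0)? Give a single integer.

BFS from (A=0, B=0). One shortest path:
  1. fill(B) -> (A=0 B=10)
  2. pour(B -> A) -> (A=4 B=6)
  3. empty(A) -> (A=0 B=6)
  4. pour(B -> A) -> (A=4 B=2)
  5. empty(A) -> (A=0 B=2)
  6. pour(B -> A) -> (A=2 B=0)
Reached target in 6 moves.

Answer: 6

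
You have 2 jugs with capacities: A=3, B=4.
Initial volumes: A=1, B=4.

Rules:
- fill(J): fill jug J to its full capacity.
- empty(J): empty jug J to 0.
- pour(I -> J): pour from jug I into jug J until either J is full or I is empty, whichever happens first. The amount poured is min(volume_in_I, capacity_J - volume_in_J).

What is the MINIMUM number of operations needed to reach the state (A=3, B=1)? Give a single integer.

Answer: 2

Derivation:
BFS from (A=1, B=4). One shortest path:
  1. empty(A) -> (A=0 B=4)
  2. pour(B -> A) -> (A=3 B=1)
Reached target in 2 moves.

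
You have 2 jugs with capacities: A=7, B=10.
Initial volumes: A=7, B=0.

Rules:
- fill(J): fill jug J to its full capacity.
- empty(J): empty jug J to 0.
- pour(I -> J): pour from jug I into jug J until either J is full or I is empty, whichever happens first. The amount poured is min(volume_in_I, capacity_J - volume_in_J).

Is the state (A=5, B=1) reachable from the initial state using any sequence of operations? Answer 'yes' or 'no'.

Answer: no

Derivation:
BFS explored all 34 reachable states.
Reachable set includes: (0,0), (0,1), (0,2), (0,3), (0,4), (0,5), (0,6), (0,7), (0,8), (0,9), (0,10), (1,0) ...
Target (A=5, B=1) not in reachable set → no.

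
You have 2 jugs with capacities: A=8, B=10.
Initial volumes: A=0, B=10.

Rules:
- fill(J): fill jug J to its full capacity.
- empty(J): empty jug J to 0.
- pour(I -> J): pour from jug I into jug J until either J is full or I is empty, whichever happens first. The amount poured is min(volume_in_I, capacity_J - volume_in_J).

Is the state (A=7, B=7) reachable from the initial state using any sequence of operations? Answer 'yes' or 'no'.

Answer: no

Derivation:
BFS explored all 18 reachable states.
Reachable set includes: (0,0), (0,2), (0,4), (0,6), (0,8), (0,10), (2,0), (2,10), (4,0), (4,10), (6,0), (6,10) ...
Target (A=7, B=7) not in reachable set → no.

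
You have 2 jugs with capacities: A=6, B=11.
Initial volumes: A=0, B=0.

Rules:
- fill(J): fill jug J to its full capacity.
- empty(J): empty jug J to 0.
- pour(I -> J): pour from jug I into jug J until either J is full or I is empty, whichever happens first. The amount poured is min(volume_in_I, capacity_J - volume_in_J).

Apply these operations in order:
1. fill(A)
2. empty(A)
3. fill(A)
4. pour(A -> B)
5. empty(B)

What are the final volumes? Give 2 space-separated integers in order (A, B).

Step 1: fill(A) -> (A=6 B=0)
Step 2: empty(A) -> (A=0 B=0)
Step 3: fill(A) -> (A=6 B=0)
Step 4: pour(A -> B) -> (A=0 B=6)
Step 5: empty(B) -> (A=0 B=0)

Answer: 0 0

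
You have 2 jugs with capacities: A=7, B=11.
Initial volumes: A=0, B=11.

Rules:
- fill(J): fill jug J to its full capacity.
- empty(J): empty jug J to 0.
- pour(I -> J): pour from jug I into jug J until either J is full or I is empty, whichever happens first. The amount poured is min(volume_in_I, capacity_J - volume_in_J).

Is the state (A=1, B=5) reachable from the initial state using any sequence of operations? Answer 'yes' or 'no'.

Answer: no

Derivation:
BFS explored all 36 reachable states.
Reachable set includes: (0,0), (0,1), (0,2), (0,3), (0,4), (0,5), (0,6), (0,7), (0,8), (0,9), (0,10), (0,11) ...
Target (A=1, B=5) not in reachable set → no.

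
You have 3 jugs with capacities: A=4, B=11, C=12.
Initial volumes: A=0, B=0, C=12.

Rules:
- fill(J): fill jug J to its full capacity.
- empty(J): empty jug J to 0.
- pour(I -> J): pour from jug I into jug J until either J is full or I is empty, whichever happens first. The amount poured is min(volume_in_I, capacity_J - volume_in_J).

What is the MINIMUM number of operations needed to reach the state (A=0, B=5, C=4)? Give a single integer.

Answer: 7

Derivation:
BFS from (A=0, B=0, C=12). One shortest path:
  1. fill(A) -> (A=4 B=0 C=12)
  2. pour(A -> B) -> (A=0 B=4 C=12)
  3. fill(A) -> (A=4 B=4 C=12)
  4. pour(C -> B) -> (A=4 B=11 C=5)
  5. empty(B) -> (A=4 B=0 C=5)
  6. pour(C -> B) -> (A=4 B=5 C=0)
  7. pour(A -> C) -> (A=0 B=5 C=4)
Reached target in 7 moves.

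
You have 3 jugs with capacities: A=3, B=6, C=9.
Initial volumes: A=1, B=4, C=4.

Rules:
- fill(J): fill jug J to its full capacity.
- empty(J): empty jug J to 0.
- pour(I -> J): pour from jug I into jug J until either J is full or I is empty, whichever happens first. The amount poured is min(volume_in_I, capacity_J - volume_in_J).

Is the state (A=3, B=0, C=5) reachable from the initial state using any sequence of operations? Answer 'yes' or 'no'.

BFS from (A=1, B=4, C=4):
  1. empty(A) -> (A=0 B=4 C=4)
  2. pour(B -> A) -> (A=3 B=1 C=4)
  3. pour(B -> C) -> (A=3 B=0 C=5)
Target reached → yes.

Answer: yes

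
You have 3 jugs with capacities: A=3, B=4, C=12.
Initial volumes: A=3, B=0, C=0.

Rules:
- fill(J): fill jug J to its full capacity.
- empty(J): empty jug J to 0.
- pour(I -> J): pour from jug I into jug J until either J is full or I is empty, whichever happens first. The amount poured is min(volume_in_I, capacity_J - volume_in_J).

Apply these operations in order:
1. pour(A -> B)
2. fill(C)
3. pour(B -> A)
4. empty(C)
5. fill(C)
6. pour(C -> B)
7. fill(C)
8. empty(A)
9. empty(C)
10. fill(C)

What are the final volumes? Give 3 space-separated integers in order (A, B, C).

Answer: 0 4 12

Derivation:
Step 1: pour(A -> B) -> (A=0 B=3 C=0)
Step 2: fill(C) -> (A=0 B=3 C=12)
Step 3: pour(B -> A) -> (A=3 B=0 C=12)
Step 4: empty(C) -> (A=3 B=0 C=0)
Step 5: fill(C) -> (A=3 B=0 C=12)
Step 6: pour(C -> B) -> (A=3 B=4 C=8)
Step 7: fill(C) -> (A=3 B=4 C=12)
Step 8: empty(A) -> (A=0 B=4 C=12)
Step 9: empty(C) -> (A=0 B=4 C=0)
Step 10: fill(C) -> (A=0 B=4 C=12)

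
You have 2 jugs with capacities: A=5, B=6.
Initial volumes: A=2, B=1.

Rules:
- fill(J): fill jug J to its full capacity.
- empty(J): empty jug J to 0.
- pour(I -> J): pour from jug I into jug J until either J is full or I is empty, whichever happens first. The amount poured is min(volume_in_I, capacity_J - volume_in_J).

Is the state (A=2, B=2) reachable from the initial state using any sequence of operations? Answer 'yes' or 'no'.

BFS explored all 23 reachable states.
Reachable set includes: (0,0), (0,1), (0,2), (0,3), (0,4), (0,5), (0,6), (1,0), (1,6), (2,0), (2,1), (2,6) ...
Target (A=2, B=2) not in reachable set → no.

Answer: no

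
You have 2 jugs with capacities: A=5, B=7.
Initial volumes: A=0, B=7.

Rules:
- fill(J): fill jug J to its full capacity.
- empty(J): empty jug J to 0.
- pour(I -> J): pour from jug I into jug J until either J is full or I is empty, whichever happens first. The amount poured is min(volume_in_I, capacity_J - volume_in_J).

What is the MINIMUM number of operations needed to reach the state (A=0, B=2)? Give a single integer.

Answer: 2

Derivation:
BFS from (A=0, B=7). One shortest path:
  1. pour(B -> A) -> (A=5 B=2)
  2. empty(A) -> (A=0 B=2)
Reached target in 2 moves.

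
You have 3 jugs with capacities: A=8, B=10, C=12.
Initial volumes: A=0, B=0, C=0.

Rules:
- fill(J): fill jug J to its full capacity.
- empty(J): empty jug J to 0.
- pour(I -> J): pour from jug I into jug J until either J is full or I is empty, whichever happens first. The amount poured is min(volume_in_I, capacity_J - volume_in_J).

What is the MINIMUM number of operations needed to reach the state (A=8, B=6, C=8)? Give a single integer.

BFS from (A=0, B=0, C=0). One shortest path:
  1. fill(C) -> (A=0 B=0 C=12)
  2. pour(C -> A) -> (A=8 B=0 C=4)
  3. pour(A -> B) -> (A=0 B=8 C=4)
  4. pour(C -> A) -> (A=4 B=8 C=0)
  5. pour(B -> C) -> (A=4 B=0 C=8)
  6. fill(B) -> (A=4 B=10 C=8)
  7. pour(B -> A) -> (A=8 B=6 C=8)
Reached target in 7 moves.

Answer: 7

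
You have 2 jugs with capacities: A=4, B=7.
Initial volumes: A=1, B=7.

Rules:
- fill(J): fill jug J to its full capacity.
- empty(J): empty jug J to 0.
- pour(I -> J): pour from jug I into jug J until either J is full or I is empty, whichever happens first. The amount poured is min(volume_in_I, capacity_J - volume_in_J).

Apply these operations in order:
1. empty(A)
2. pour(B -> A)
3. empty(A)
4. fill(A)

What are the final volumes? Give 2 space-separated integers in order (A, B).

Step 1: empty(A) -> (A=0 B=7)
Step 2: pour(B -> A) -> (A=4 B=3)
Step 3: empty(A) -> (A=0 B=3)
Step 4: fill(A) -> (A=4 B=3)

Answer: 4 3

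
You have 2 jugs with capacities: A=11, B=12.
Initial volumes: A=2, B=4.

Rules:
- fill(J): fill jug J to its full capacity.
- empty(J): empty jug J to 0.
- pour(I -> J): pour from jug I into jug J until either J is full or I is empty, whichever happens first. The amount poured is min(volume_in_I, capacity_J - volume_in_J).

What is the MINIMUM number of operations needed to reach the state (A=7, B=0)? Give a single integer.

Answer: 5

Derivation:
BFS from (A=2, B=4). One shortest path:
  1. pour(B -> A) -> (A=6 B=0)
  2. fill(B) -> (A=6 B=12)
  3. pour(B -> A) -> (A=11 B=7)
  4. empty(A) -> (A=0 B=7)
  5. pour(B -> A) -> (A=7 B=0)
Reached target in 5 moves.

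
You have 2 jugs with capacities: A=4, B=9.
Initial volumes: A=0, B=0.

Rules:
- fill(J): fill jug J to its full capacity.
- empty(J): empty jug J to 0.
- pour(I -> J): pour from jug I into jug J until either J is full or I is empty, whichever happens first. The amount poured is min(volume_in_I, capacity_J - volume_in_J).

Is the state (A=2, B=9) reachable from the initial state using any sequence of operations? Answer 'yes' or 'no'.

BFS from (A=0, B=0):
  1. fill(A) -> (A=4 B=0)
  2. pour(A -> B) -> (A=0 B=4)
  3. fill(A) -> (A=4 B=4)
  4. pour(A -> B) -> (A=0 B=8)
  5. fill(A) -> (A=4 B=8)
  6. pour(A -> B) -> (A=3 B=9)
  7. empty(B) -> (A=3 B=0)
  8. pour(A -> B) -> (A=0 B=3)
  9. fill(A) -> (A=4 B=3)
  10. pour(A -> B) -> (A=0 B=7)
  11. fill(A) -> (A=4 B=7)
  12. pour(A -> B) -> (A=2 B=9)
Target reached → yes.

Answer: yes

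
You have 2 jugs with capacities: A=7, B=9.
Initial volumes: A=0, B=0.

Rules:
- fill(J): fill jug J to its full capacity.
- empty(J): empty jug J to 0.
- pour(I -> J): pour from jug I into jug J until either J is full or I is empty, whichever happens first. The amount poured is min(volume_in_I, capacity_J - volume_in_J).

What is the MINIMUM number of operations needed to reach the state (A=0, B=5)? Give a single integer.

BFS from (A=0, B=0). One shortest path:
  1. fill(A) -> (A=7 B=0)
  2. pour(A -> B) -> (A=0 B=7)
  3. fill(A) -> (A=7 B=7)
  4. pour(A -> B) -> (A=5 B=9)
  5. empty(B) -> (A=5 B=0)
  6. pour(A -> B) -> (A=0 B=5)
Reached target in 6 moves.

Answer: 6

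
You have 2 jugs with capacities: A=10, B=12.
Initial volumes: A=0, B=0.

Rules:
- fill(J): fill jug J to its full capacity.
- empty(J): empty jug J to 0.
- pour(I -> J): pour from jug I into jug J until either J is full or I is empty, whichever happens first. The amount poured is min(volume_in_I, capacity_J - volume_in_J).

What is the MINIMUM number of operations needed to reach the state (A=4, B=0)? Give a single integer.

BFS from (A=0, B=0). One shortest path:
  1. fill(B) -> (A=0 B=12)
  2. pour(B -> A) -> (A=10 B=2)
  3. empty(A) -> (A=0 B=2)
  4. pour(B -> A) -> (A=2 B=0)
  5. fill(B) -> (A=2 B=12)
  6. pour(B -> A) -> (A=10 B=4)
  7. empty(A) -> (A=0 B=4)
  8. pour(B -> A) -> (A=4 B=0)
Reached target in 8 moves.

Answer: 8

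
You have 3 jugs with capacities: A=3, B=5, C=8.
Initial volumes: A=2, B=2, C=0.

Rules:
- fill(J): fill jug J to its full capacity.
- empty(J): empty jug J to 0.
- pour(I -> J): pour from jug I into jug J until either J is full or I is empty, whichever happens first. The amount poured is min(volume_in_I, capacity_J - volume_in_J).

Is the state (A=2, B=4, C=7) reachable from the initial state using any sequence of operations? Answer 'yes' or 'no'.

Answer: no

Derivation:
BFS explored all 160 reachable states.
Reachable set includes: (0,0,0), (0,0,1), (0,0,2), (0,0,3), (0,0,4), (0,0,5), (0,0,6), (0,0,7), (0,0,8), (0,1,0), (0,1,1), (0,1,2) ...
Target (A=2, B=4, C=7) not in reachable set → no.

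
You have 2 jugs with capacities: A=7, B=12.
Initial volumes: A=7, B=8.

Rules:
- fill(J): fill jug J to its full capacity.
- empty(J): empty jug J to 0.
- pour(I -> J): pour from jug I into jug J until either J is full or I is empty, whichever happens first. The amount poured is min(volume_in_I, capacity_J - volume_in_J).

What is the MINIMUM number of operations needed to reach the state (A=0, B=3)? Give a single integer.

BFS from (A=7, B=8). One shortest path:
  1. pour(A -> B) -> (A=3 B=12)
  2. empty(B) -> (A=3 B=0)
  3. pour(A -> B) -> (A=0 B=3)
Reached target in 3 moves.

Answer: 3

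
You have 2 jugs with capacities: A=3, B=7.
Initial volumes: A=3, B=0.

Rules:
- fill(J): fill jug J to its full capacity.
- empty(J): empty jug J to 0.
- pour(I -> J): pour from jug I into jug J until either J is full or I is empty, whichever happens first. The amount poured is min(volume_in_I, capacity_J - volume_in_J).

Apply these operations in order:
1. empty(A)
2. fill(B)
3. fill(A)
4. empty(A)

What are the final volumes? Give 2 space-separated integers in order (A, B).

Step 1: empty(A) -> (A=0 B=0)
Step 2: fill(B) -> (A=0 B=7)
Step 3: fill(A) -> (A=3 B=7)
Step 4: empty(A) -> (A=0 B=7)

Answer: 0 7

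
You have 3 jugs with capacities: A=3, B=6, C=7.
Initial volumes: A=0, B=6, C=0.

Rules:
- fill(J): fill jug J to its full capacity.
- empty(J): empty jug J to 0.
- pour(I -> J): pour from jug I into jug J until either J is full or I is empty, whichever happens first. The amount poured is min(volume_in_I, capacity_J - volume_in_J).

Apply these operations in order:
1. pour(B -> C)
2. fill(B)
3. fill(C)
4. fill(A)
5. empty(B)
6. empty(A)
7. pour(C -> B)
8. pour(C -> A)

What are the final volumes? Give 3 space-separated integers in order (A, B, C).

Step 1: pour(B -> C) -> (A=0 B=0 C=6)
Step 2: fill(B) -> (A=0 B=6 C=6)
Step 3: fill(C) -> (A=0 B=6 C=7)
Step 4: fill(A) -> (A=3 B=6 C=7)
Step 5: empty(B) -> (A=3 B=0 C=7)
Step 6: empty(A) -> (A=0 B=0 C=7)
Step 7: pour(C -> B) -> (A=0 B=6 C=1)
Step 8: pour(C -> A) -> (A=1 B=6 C=0)

Answer: 1 6 0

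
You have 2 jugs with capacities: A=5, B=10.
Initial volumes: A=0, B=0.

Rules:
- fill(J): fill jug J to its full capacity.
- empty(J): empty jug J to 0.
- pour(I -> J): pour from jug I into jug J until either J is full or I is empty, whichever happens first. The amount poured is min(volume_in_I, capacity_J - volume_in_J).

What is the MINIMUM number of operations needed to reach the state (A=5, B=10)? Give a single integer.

Answer: 2

Derivation:
BFS from (A=0, B=0). One shortest path:
  1. fill(A) -> (A=5 B=0)
  2. fill(B) -> (A=5 B=10)
Reached target in 2 moves.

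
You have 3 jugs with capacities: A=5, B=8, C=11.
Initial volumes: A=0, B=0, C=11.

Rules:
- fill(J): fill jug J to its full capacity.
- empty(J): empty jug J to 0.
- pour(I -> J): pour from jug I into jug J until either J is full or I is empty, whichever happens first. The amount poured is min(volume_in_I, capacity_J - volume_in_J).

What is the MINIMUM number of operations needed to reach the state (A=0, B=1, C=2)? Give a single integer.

BFS from (A=0, B=0, C=11). One shortest path:
  1. pour(C -> A) -> (A=5 B=0 C=6)
  2. pour(A -> B) -> (A=0 B=5 C=6)
  3. pour(C -> A) -> (A=5 B=5 C=1)
  4. pour(A -> B) -> (A=2 B=8 C=1)
  5. empty(B) -> (A=2 B=0 C=1)
  6. pour(C -> B) -> (A=2 B=1 C=0)
  7. pour(A -> C) -> (A=0 B=1 C=2)
Reached target in 7 moves.

Answer: 7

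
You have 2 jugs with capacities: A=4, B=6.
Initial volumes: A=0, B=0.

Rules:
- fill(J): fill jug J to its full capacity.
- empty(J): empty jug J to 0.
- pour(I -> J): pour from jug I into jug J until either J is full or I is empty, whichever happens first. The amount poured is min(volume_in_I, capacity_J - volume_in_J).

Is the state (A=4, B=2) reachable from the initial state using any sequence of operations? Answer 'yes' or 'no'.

Answer: yes

Derivation:
BFS from (A=0, B=0):
  1. fill(B) -> (A=0 B=6)
  2. pour(B -> A) -> (A=4 B=2)
Target reached → yes.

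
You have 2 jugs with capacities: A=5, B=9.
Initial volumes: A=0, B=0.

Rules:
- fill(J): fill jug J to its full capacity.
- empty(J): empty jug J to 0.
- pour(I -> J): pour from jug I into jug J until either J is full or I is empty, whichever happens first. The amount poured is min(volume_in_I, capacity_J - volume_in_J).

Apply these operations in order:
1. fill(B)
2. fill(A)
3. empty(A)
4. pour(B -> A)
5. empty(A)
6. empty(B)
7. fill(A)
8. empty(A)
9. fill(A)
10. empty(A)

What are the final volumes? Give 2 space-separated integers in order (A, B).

Step 1: fill(B) -> (A=0 B=9)
Step 2: fill(A) -> (A=5 B=9)
Step 3: empty(A) -> (A=0 B=9)
Step 4: pour(B -> A) -> (A=5 B=4)
Step 5: empty(A) -> (A=0 B=4)
Step 6: empty(B) -> (A=0 B=0)
Step 7: fill(A) -> (A=5 B=0)
Step 8: empty(A) -> (A=0 B=0)
Step 9: fill(A) -> (A=5 B=0)
Step 10: empty(A) -> (A=0 B=0)

Answer: 0 0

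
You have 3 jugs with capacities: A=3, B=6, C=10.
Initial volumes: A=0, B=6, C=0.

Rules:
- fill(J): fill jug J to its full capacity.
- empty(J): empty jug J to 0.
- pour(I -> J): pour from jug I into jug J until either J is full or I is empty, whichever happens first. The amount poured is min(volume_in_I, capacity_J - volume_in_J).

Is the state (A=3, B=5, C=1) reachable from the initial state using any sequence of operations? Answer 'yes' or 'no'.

Answer: yes

Derivation:
BFS from (A=0, B=6, C=0):
  1. pour(B -> C) -> (A=0 B=0 C=6)
  2. fill(B) -> (A=0 B=6 C=6)
  3. pour(B -> C) -> (A=0 B=2 C=10)
  4. pour(B -> A) -> (A=2 B=0 C=10)
  5. pour(C -> B) -> (A=2 B=6 C=4)
  6. pour(B -> A) -> (A=3 B=5 C=4)
  7. empty(A) -> (A=0 B=5 C=4)
  8. pour(C -> A) -> (A=3 B=5 C=1)
Target reached → yes.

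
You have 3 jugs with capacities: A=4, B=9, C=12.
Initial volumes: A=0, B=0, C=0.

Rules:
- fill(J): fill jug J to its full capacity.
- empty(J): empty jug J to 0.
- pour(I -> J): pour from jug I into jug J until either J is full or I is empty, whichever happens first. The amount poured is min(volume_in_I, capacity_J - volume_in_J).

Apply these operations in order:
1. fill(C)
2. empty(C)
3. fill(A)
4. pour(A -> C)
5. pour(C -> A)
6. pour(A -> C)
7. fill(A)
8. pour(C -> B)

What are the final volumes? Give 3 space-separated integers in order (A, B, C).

Answer: 4 4 0

Derivation:
Step 1: fill(C) -> (A=0 B=0 C=12)
Step 2: empty(C) -> (A=0 B=0 C=0)
Step 3: fill(A) -> (A=4 B=0 C=0)
Step 4: pour(A -> C) -> (A=0 B=0 C=4)
Step 5: pour(C -> A) -> (A=4 B=0 C=0)
Step 6: pour(A -> C) -> (A=0 B=0 C=4)
Step 7: fill(A) -> (A=4 B=0 C=4)
Step 8: pour(C -> B) -> (A=4 B=4 C=0)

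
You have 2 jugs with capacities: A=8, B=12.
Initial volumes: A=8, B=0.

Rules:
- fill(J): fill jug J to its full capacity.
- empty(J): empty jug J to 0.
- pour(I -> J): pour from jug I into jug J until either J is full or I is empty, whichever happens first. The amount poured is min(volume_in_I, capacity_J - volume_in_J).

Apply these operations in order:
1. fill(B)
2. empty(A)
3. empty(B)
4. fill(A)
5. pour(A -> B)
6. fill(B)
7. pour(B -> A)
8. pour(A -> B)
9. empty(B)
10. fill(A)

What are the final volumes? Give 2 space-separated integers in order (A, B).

Answer: 8 0

Derivation:
Step 1: fill(B) -> (A=8 B=12)
Step 2: empty(A) -> (A=0 B=12)
Step 3: empty(B) -> (A=0 B=0)
Step 4: fill(A) -> (A=8 B=0)
Step 5: pour(A -> B) -> (A=0 B=8)
Step 6: fill(B) -> (A=0 B=12)
Step 7: pour(B -> A) -> (A=8 B=4)
Step 8: pour(A -> B) -> (A=0 B=12)
Step 9: empty(B) -> (A=0 B=0)
Step 10: fill(A) -> (A=8 B=0)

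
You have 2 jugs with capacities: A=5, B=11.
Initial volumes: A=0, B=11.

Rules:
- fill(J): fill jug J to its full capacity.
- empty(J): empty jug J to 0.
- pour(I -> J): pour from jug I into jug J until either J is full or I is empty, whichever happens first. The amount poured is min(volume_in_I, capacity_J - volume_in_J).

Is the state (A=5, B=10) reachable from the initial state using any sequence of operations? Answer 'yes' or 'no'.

Answer: yes

Derivation:
BFS from (A=0, B=11):
  1. fill(A) -> (A=5 B=11)
  2. empty(B) -> (A=5 B=0)
  3. pour(A -> B) -> (A=0 B=5)
  4. fill(A) -> (A=5 B=5)
  5. pour(A -> B) -> (A=0 B=10)
  6. fill(A) -> (A=5 B=10)
Target reached → yes.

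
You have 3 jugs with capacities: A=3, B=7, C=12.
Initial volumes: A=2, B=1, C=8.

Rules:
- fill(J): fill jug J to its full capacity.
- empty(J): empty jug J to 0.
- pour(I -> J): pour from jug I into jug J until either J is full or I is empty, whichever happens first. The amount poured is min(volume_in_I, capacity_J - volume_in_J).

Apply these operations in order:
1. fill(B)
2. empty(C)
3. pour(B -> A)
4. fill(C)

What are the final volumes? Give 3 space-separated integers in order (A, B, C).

Answer: 3 6 12

Derivation:
Step 1: fill(B) -> (A=2 B=7 C=8)
Step 2: empty(C) -> (A=2 B=7 C=0)
Step 3: pour(B -> A) -> (A=3 B=6 C=0)
Step 4: fill(C) -> (A=3 B=6 C=12)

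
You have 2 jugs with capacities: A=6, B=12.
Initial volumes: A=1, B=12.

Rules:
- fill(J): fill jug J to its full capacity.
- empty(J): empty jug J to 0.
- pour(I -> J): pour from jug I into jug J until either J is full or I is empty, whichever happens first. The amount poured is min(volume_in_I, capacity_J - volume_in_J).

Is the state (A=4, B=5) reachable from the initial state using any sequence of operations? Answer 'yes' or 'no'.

Answer: no

Derivation:
BFS explored all 12 reachable states.
Reachable set includes: (0,0), (0,1), (0,6), (0,7), (0,12), (1,0), (1,12), (6,0), (6,1), (6,6), (6,7), (6,12)
Target (A=4, B=5) not in reachable set → no.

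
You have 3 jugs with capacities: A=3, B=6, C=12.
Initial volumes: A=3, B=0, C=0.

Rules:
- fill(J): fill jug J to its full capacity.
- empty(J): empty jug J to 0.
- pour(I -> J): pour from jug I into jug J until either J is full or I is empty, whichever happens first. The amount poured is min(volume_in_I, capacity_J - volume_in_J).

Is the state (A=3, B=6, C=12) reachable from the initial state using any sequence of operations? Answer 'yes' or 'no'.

BFS from (A=3, B=0, C=0):
  1. fill(B) -> (A=3 B=6 C=0)
  2. fill(C) -> (A=3 B=6 C=12)
Target reached → yes.

Answer: yes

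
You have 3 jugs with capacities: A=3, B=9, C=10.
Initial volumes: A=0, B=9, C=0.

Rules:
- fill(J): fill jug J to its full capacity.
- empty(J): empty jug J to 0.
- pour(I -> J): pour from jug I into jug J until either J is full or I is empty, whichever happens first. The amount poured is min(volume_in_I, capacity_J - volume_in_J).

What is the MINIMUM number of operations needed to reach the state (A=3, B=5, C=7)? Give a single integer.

BFS from (A=0, B=9, C=0). One shortest path:
  1. fill(A) -> (A=3 B=9 C=0)
  2. pour(A -> C) -> (A=0 B=9 C=3)
  3. fill(A) -> (A=3 B=9 C=3)
  4. pour(A -> C) -> (A=0 B=9 C=6)
  5. pour(B -> C) -> (A=0 B=5 C=10)
  6. pour(C -> A) -> (A=3 B=5 C=7)
Reached target in 6 moves.

Answer: 6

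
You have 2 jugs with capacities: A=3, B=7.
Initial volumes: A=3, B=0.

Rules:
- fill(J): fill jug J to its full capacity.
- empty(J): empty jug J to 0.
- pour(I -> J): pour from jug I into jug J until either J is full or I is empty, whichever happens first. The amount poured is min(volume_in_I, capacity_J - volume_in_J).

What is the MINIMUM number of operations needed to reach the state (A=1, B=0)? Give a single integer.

Answer: 7

Derivation:
BFS from (A=3, B=0). One shortest path:
  1. empty(A) -> (A=0 B=0)
  2. fill(B) -> (A=0 B=7)
  3. pour(B -> A) -> (A=3 B=4)
  4. empty(A) -> (A=0 B=4)
  5. pour(B -> A) -> (A=3 B=1)
  6. empty(A) -> (A=0 B=1)
  7. pour(B -> A) -> (A=1 B=0)
Reached target in 7 moves.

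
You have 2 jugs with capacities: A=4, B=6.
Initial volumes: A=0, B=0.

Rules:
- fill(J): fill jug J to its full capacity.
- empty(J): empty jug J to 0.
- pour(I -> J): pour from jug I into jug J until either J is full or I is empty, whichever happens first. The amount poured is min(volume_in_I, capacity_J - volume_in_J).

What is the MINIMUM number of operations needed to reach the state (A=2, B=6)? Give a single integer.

BFS from (A=0, B=0). One shortest path:
  1. fill(A) -> (A=4 B=0)
  2. pour(A -> B) -> (A=0 B=4)
  3. fill(A) -> (A=4 B=4)
  4. pour(A -> B) -> (A=2 B=6)
Reached target in 4 moves.

Answer: 4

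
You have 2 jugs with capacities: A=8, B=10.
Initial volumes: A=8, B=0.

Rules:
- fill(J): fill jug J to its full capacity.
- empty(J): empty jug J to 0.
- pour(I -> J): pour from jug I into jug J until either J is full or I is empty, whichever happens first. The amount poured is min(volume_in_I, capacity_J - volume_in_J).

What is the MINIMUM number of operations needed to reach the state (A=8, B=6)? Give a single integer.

Answer: 6

Derivation:
BFS from (A=8, B=0). One shortest path:
  1. pour(A -> B) -> (A=0 B=8)
  2. fill(A) -> (A=8 B=8)
  3. pour(A -> B) -> (A=6 B=10)
  4. empty(B) -> (A=6 B=0)
  5. pour(A -> B) -> (A=0 B=6)
  6. fill(A) -> (A=8 B=6)
Reached target in 6 moves.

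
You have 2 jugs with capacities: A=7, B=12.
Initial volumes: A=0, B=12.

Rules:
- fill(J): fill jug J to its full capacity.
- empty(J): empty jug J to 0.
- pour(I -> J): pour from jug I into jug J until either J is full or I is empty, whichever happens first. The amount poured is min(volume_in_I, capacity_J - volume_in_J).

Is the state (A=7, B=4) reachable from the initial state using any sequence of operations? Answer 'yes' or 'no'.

BFS from (A=0, B=12):
  1. fill(A) -> (A=7 B=12)
  2. empty(B) -> (A=7 B=0)
  3. pour(A -> B) -> (A=0 B=7)
  4. fill(A) -> (A=7 B=7)
  5. pour(A -> B) -> (A=2 B=12)
  6. empty(B) -> (A=2 B=0)
  7. pour(A -> B) -> (A=0 B=2)
  8. fill(A) -> (A=7 B=2)
  9. pour(A -> B) -> (A=0 B=9)
  10. fill(A) -> (A=7 B=9)
  11. pour(A -> B) -> (A=4 B=12)
  12. empty(B) -> (A=4 B=0)
  13. pour(A -> B) -> (A=0 B=4)
  14. fill(A) -> (A=7 B=4)
Target reached → yes.

Answer: yes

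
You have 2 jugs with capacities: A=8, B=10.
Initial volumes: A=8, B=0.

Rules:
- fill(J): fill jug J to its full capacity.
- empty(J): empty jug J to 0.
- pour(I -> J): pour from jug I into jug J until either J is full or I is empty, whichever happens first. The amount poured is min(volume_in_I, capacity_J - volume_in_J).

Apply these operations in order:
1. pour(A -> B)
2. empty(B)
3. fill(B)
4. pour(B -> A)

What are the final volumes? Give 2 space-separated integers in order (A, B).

Answer: 8 2

Derivation:
Step 1: pour(A -> B) -> (A=0 B=8)
Step 2: empty(B) -> (A=0 B=0)
Step 3: fill(B) -> (A=0 B=10)
Step 4: pour(B -> A) -> (A=8 B=2)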